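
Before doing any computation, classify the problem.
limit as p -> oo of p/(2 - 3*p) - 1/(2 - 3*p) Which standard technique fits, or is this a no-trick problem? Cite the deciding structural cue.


Diagnosis: dominant-term comparison — divide by the highest power of p present: lower-order terms vanish and the dominant ratio remains. Differentiating the expression as a single quotient would eventually settle it as well; matching dominant growth settles it immediately.


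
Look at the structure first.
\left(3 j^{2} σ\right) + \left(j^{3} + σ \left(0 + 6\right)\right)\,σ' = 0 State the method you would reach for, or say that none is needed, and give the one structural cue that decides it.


Diagnosis: the exact-equation method — equality of cross partials is the green light — assemble the potential function term by term.


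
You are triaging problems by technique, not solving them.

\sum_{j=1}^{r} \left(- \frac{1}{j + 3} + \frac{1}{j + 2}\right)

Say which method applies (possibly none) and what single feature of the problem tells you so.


Method: telescoping — difference-of-shifts structure (each term adds \frac{1}{j + 2}, then subtracts its one-index-advanced value, which the following term adds back) leaves only the first and last pieces standing.


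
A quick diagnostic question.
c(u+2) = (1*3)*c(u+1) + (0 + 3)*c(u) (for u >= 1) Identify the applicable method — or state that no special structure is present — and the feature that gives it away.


Best approach: the characteristic-root method — constant coefficients and linearity mean the ansatz r^u reduces it to solving the characteristic polynomial.


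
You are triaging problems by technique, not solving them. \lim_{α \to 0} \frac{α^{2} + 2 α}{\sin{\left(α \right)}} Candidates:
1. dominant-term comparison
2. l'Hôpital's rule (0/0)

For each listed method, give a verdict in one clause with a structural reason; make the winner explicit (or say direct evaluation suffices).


Verdict: l'Hôpital's rule (0/0) — plug in 0: top and bottom both hit zero, so differentiate each and retry. Known elementary limits would finish this too — the rule just bypasses the case analysis.
- dominant-term comparison: this limit is not decided by comparing polynomial growth at infinity.
- l'Hôpital's rule (0/0) — applicable, and directly so.


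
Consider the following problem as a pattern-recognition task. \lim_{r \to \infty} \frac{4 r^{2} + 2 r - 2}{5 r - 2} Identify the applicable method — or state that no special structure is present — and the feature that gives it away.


Best approach: dominant-term comparison — divide through by the highest power of r; every lower-order term dies and the dominant terms decide the limit. As a single quotient, the ∞/∞ shape would yield to repeated differentiation as well — the growth comparison gets there in one look.


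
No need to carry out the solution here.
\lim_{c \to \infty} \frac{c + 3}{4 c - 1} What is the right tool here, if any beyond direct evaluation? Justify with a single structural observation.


Method: dominant-term comparison — divide by the highest power of c present: lower-order terms vanish and the dominant ratio remains. As a single quotient, the ∞/∞ shape would yield to repeated differentiation as well — the growth comparison gets there in one look.


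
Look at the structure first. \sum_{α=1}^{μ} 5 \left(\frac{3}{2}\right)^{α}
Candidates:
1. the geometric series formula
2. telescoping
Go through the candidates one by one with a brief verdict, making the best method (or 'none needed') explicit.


Method: the geometric series formula — consecutive terms stand in a fixed index-free ratio — the geometric sum formula closes it.
- the geometric series formula: a fit — the right tool for this form.
- telescoping: as presented, consecutive terms share no shifted copy to cancel against — no rewrite is on display to change that.


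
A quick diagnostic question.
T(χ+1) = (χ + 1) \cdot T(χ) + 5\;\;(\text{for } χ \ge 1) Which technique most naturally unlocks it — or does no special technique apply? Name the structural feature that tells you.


Diagnosis: a summation factor — because the multiplier χ + 1 is index-dependent, divide through by its running product and sum the resulting differences.


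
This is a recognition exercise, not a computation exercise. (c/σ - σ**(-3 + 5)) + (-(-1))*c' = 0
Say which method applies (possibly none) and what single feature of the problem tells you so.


Method: a linear integrating factor — the unknown enters only to the first power against a nonzero forcing term — the integrating-factor template applies directly.


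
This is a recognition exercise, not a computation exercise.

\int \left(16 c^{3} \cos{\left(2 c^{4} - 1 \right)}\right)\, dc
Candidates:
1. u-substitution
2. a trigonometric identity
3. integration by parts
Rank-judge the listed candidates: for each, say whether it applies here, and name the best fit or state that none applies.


Verdict: u-substitution — structure check: outer function, inner expression 2 c^{4} - 1, inner derivative as a factor — the classic u = 2 c^{4} - 1 pattern.
- u-substitution: a fit — the right tool for this form.
- a trigonometric identity — the trigonometric factor has no even power to reduce and no cross-frequency product to convert — the standard power-reduction and product-to-sum identities do not engage it.
- integration by parts: a polynomial factor is present, but its partner is not an exp, sine, or cosine of a degree-1 argument, nor a logarithm.


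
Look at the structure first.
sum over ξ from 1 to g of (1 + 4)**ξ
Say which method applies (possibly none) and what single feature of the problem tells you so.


Technique: the geometric series formula — consecutive terms stand in a fixed index-free ratio — the geometric sum formula closes it.


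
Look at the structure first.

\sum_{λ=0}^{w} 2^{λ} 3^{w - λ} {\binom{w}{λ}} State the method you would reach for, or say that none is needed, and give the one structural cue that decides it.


Method: the binomial theorem — the summand is term λ of a binomial expansion in 2 and 3; the whole sum is a single power.


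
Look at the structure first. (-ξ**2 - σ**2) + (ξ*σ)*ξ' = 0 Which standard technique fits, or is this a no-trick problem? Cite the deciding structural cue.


Best approach: the homogeneous substitution — the slope's numerator and denominator have matching total degree, so it depends only on ξ/σ and the ratio substitution collapses it. Rearranged, this also fits the Bernoulli template directly; the homogeneous substitution reads the structure without the rearrangement.


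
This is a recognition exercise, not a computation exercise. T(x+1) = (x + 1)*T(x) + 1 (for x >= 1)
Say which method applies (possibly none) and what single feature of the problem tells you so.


Verdict: a summation factor — one step of memory with a weight x + 1 that changes as the index grows — the summation-factor construction is built for this.


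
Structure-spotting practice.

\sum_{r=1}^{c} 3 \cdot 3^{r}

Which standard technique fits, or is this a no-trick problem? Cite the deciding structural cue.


Diagnosis: the geometric series formula — each term is 3 times the previous one, so the geometric-series formula applies directly.


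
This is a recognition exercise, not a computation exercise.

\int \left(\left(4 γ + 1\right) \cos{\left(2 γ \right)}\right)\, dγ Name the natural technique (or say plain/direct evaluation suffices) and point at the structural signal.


Technique: integration by parts — the integrand splits as 4 γ + 1 times \cos{\left(2 γ \right)} — repeatedly differentiating the polynomial part kills it, which is the parts ladder.


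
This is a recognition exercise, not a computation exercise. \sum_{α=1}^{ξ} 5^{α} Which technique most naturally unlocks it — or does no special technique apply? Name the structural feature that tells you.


Verdict: the geometric series formula — the ratio of consecutive terms is the constant 5, independent of the index — a geometric sum.


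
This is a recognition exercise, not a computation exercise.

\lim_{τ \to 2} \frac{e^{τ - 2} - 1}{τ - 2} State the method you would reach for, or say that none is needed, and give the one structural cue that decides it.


Technique: l'Hôpital's rule (0/0) — numerator and denominator both vanish at 2 — a genuine 0/0 form, which is exactly when l'Hôpital applies. The standard small-argument limits would also carry it; the rule is the systematic route.


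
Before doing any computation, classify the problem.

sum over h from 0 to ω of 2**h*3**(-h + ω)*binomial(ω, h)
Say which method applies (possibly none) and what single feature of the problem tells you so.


Diagnosis: the binomial theorem — the summand is term h of a binomial expansion in 2 and 3; the whole sum is a single power.


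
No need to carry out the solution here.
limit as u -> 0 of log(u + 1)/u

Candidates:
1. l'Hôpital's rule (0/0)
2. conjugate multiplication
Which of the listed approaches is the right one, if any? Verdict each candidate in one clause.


Best approach: l'Hôpital's rule (0/0) — both numerator and denominator vanish at 0: the genuine 0/0 indeterminate that l'Hôpital exists for. Known elementary limits would finish this too — the rule just bypasses the case analysis.
- l'Hôpital's rule (0/0): applies; the problem has the shape this method handles.
- conjugate multiplication: multiplying by a conjugate would not remove any indeterminacy here.


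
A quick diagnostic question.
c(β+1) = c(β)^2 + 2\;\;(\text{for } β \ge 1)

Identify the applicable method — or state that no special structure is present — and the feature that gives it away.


Technique: no special technique — no ansatz, no master substitution, no summation factor survives the nonlinearity here.


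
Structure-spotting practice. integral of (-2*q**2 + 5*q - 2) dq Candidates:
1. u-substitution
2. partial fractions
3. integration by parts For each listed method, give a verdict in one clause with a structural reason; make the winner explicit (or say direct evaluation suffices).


Method: no special technique — every term is a constant multiple of a power of q; term-wise power-rule integration needs no preliminary transformation.
- u-substitution: no substitution does more than relabel what direct integration already handles.
- partial fractions — there is no rational-function structure to decompose.
- integration by parts — splitting off a factor buys nothing — the integrand integrates directly without parts.


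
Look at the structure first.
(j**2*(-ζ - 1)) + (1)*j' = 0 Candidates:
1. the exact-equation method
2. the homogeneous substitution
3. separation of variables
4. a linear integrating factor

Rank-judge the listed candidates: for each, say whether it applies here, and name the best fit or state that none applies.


Technique: separation of variables — separating collects all j-dependence with the derivative and leaves all ζ-dependence opposite: variables separate.
- the exact-equation method: the cross partial derivatives disagree, so no single potential exists.
- the homogeneous substitution — the ratio substitution does not collapse this equation.
- separation of variables: a fit — the right tool for this form.
- a linear integrating factor: the unknown enters nonlinearly (through a power, a denominator, or a transcendental function), which the linear integrating-factor recipe cannot absorb as-is — any repair would come from a preliminary substitution, not the factor.


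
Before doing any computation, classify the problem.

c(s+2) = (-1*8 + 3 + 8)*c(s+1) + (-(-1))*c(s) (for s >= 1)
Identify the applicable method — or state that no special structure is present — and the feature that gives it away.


Technique: the characteristic-root method — fixed numeric weights on consecutive terms and no forcing term added: the root method in its home territory.


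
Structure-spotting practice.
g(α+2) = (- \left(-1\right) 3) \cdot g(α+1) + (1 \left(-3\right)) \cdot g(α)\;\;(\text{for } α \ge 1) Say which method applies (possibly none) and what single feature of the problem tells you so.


Technique: the characteristic-root method — fixed numeric weights on consecutive terms and no forcing term added: the root method in its home territory.


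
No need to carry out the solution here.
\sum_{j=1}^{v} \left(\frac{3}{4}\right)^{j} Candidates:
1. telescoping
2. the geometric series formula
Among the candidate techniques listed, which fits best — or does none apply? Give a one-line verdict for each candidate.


Method: the geometric series formula — check a ratio of consecutive terms: it is \frac{3}{4}, independent of the index, so the geometric formula closes the sum.
- telescoping: the terms as presented offer no neighboring cancellation — a telescoping rewrite may exist, but the displayed structure does not hand one over.
- the geometric series formula — yes — fits the structure here.


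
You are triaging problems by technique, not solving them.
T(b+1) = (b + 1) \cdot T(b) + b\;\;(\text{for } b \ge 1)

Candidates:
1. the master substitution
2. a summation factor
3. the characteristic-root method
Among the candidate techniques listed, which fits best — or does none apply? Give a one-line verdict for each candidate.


Best approach: a summation factor — one-term recursion with variable weight b + 1 is solved by product normalization, not by root-finding.
- the master substitution — the recursive argument is a shift of the index, not a fixed fraction of it.
- a summation factor — yes, a natural case for it.
- the characteristic-root method: the coefficients change with the index, which the root method cannot absorb.


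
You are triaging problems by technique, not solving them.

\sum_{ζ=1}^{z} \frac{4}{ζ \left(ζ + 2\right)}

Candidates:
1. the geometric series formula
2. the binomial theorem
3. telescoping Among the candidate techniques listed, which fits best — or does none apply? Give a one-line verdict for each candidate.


Best approach: telescoping — \frac{4}{ζ \left(ζ + 2\right)} decomposes into shift-paired simple fractions; the series telescopes to finitely many boundary pieces.
- the geometric series formula — the term-to-term ratio changes with the index, so the geometric formula cannot close it.
- the binomial theorem: the terms lack the binomial-coefficient-weighted complementary-power pattern of an expansion.
- telescoping — yes — fits the structure here.


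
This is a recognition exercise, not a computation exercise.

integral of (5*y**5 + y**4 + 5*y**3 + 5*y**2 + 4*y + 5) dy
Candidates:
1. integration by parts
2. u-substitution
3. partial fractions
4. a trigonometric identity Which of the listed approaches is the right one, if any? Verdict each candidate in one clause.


Technique: no special technique — every term is a constant multiple of a power of y; term-wise power-rule integration needs no preliminary transformation.
- integration by parts — splitting off a factor buys nothing — the integrand integrates directly without parts.
- u-substitution: no substitution does more than relabel what direct integration already handles.
- partial fractions — the expression is not a ratio of polynomials that decomposes further.
- a trigonometric identity — there is no trigonometric structure at all — the integrand carries no sine or cosine to rewrite.


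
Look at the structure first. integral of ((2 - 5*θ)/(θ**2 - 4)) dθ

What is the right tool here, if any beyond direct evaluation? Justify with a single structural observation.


Diagnosis: partial fractions — the bottom factors while the top stays lower-degree — split into simple fractions and integrate piece by piece.


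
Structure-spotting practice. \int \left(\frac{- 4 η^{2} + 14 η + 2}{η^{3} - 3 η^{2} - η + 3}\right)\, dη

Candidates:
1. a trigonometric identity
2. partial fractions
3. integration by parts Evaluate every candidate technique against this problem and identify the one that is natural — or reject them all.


Method: partial fractions — the bottom factors while the top stays lower-degree — split into simple fractions and integrate piece by piece.
- a trigonometric identity — with no trigonometric functions present, identity rewriting has no target.
- partial fractions — applies; the problem has the shape this method handles.
- integration by parts — there is no nonconstant-polynomial-times-kernel split with an exp, sine, cosine (degree-1 argument), or logarithm partner.


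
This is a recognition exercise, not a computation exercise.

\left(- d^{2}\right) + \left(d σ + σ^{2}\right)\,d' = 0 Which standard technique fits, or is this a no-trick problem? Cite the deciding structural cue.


Verdict: the homogeneous substitution — scaling σ and d together leaves the slope fixed — it depends only on d/σ, so substitute the ratio. A Bernoulli substitution after rearrangement (possibly exchanging dependent and independent variable) is a fair alternative; the homogeneous route works on the equation as it stands.


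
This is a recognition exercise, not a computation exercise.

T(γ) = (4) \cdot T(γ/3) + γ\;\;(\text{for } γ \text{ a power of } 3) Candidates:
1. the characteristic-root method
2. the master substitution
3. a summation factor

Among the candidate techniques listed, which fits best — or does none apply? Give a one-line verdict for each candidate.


Technique: the master substitution — the argument shrinks by the factor 3, so measure the index on a logarithmic scale and the recursion becomes a shift.
- the characteristic-root method: the recursion divides its index rather than shifting it — outside the constant-shift family the root method covers.
- the master substitution: yes — fits the structure here.
- a summation factor — the recursion divides its index rather than shifting it — there is no previous-term chain for a summation factor to telescope.


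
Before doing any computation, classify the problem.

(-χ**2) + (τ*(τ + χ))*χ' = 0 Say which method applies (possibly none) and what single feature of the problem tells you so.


Technique: the homogeneous substitution — solved for the derivative, the right side is unchanged under scaling τ and χ together — it depends only on the ratio χ/τ, so substitute a single ratio variable. Rewriting — with the variables' roles exchanged where the shape demands it — would expose a Bernoulli structure too; the homogeneous substitution simply reads the degrees directly.


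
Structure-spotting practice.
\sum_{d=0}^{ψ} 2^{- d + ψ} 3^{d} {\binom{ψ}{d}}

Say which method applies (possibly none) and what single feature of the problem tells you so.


Best approach: the binomial theorem — terms weighting {\binom{ψ}{d}} against matched powers of 3 and 2 reassemble into (3 + 2)^ψ by the binomial theorem.


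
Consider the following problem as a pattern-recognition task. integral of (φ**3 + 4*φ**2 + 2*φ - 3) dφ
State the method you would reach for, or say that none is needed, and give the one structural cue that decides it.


Verdict: no special technique — nothing composite, nothing rational, nothing trigonometric — each constant-multiple power of φ integrates by the power rule alone.


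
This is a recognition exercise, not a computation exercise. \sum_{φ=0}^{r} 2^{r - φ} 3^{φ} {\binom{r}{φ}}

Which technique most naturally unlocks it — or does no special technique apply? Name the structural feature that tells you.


Best approach: the binomial theorem — the binomial coefficients weight matched powers of 3 and 2, which is exactly the expansion of a binomial power.


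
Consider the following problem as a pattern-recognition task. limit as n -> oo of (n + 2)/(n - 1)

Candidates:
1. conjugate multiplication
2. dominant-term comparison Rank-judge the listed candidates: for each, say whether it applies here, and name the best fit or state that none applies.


Technique: dominant-term comparison — divide through by the highest power of n; every lower-order term dies and the dominant terms decide the limit.
- conjugate multiplication — there is no infinity-minus-infinity radical difference to rationalize.
- dominant-term comparison: applies; the problem has the shape this method handles.


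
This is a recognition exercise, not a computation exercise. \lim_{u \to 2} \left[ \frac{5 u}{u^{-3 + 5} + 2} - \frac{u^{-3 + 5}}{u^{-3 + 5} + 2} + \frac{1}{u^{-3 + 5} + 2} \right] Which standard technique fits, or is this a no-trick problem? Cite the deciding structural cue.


Technique: no special technique — the expression is continuous at 2 — substitute and evaluate; no indeterminate form appears.


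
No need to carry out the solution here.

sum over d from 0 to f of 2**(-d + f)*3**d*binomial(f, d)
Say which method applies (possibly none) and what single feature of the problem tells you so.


Verdict: the binomial theorem — terms weighting binomial(f, d) against matched powers of 3 and 2 reassemble into (3 + 2)^f by the binomial theorem.


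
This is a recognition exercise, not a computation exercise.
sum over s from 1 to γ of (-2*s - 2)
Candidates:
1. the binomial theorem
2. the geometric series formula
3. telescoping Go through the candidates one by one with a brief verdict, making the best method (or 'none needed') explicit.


Best approach: no special technique — nothing telescopes and nothing is geometric; polynomial terms in s sum term by term.
- the binomial theorem — the terms lack the binomial-coefficient-weighted complementary-power pattern of an expansion.
- the geometric series formula: no single multiplier carries one term to the next throughout the sum.
- telescoping: in the displayed form, no term reappears at a neighboring index to cancel against.


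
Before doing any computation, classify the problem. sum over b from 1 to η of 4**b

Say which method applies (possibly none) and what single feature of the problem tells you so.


Diagnosis: the geometric series formula — term-over-term division gives 4 every time — index-free ratio, geometric sum formula applies.


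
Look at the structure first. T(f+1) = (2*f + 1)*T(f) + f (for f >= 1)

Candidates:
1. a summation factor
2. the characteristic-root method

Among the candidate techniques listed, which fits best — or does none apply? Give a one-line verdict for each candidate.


Diagnosis: a summation factor — because the multiplier 2*f + 1 is index-dependent, divide through by its running product and sum the resulting differences.
- a summation factor: applies; the problem has the shape this method handles.
- the characteristic-root method — the coefficients vary with the index, breaking the constant-coefficient structure the method needs.


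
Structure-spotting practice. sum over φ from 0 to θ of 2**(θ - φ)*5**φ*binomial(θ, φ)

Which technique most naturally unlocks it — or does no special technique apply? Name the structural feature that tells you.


Method: the binomial theorem — the summand is term φ of a binomial expansion in 5 and 2; the whole sum is a single power.


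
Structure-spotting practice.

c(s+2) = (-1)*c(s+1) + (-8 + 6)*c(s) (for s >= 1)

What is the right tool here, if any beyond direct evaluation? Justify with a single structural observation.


Best approach: the characteristic-root method — this is the constant-coefficient homogeneous case — the whole solution in s reduces to a polynomial's roots.


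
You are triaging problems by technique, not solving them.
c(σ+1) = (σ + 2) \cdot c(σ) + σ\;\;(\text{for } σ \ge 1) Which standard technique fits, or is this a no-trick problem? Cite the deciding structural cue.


Diagnosis: a summation factor — because the multiplier σ + 2 is index-dependent, divide through by its running product and sum the resulting differences.


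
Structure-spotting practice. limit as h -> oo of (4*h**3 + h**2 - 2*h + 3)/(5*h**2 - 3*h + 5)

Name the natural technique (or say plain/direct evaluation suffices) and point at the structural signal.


Best approach: dominant-term comparison — at large h only the top-degree terms survive; compare the leading terms and the limit falls out. Viewed as a single quotient this is an ∞/∞ form — an at-infinity application of l'Hôpital's rule would also resolve it; comparing leading growth reads the answer without differentiating.


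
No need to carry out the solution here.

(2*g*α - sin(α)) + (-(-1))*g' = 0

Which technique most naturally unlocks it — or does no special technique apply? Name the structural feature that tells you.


Technique: a linear integrating factor — the unknown enters only to the first power against a nonzero forcing term — the integrating-factor template applies directly.


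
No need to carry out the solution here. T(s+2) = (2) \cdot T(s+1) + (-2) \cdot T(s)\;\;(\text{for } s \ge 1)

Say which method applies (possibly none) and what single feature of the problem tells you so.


Verdict: the characteristic-root method — this is the constant-coefficient homogeneous case — the whole solution in s reduces to a polynomial's roots.


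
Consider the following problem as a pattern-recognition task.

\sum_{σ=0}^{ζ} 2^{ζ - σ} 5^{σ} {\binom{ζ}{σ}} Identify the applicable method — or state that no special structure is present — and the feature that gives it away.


Method: the binomial theorem — the summand is term σ of a binomial expansion in 5 and 2; the whole sum is a single power.


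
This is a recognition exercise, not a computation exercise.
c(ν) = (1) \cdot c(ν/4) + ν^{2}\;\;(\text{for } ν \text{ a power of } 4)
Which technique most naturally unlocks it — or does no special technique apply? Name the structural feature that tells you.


Technique: the master substitution — treat m = log base 4 of ν as the new clock: one recursion step advances m by one while ν scales by 4.


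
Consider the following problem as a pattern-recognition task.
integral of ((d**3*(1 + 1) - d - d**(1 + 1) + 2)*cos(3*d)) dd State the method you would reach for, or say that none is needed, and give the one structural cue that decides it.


Technique: integration by parts — (d**3*(1 + 1) - d - d**(1 + 1) + 2) dies after finitely many derivatives while cos(3*d) cycles under integration — the tabular/parts setup.


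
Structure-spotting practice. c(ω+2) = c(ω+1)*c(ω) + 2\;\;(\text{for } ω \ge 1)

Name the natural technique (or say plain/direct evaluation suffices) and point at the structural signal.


Verdict: no special technique — the unknown sequence enters the update nonlinearly, so no linear method fits the recurrence as written — direct iteration remains.


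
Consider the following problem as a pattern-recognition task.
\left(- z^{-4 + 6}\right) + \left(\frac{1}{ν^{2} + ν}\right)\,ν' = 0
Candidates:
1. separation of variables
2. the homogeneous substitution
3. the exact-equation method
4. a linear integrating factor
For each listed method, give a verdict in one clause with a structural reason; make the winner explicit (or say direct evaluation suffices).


Diagnosis: separation of variables — separating collects all ν-dependence with the derivative and leaves all z-dependence opposite: variables separate. A Bernoulli rewrite would carry it as the equation stands — separating the variables needs no rearrangement either.
- separation of variables — a fit — the right tool for this form.
- the homogeneous substitution — solved for the derivative, the right side changes under joint scaling of the two variables.
- the exact-equation method: the cross-partial test holds only vacuously — each coefficient lives in its own variable, so the exactness machinery reads no structure the split form does not already show.
- a linear integrating factor: the unknown enters nonlinearly (through a power, a denominator, or a transcendental function), which the linear integrating-factor recipe cannot absorb as-is — any repair would come from a preliminary substitution, not the factor.


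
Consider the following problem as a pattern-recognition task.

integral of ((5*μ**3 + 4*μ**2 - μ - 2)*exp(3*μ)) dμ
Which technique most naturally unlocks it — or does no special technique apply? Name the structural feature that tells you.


Best approach: integration by parts — differentiate 5*μ**3 + 4*μ**2 - μ - 2, integrate exp(3*μ): each pass lowers the polynomial degree, so parts terminates.


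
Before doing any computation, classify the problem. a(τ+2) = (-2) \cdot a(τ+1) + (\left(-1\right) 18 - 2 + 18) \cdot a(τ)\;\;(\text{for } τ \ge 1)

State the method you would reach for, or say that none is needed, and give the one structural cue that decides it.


Verdict: the characteristic-root method — this is the constant-coefficient homogeneous case — the whole solution in τ reduces to a polynomial's roots.


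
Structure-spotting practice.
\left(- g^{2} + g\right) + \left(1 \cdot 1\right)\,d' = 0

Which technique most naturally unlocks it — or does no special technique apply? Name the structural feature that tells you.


Diagnosis: no special technique — the slope is a function of g alone, so integrate both sides directly.


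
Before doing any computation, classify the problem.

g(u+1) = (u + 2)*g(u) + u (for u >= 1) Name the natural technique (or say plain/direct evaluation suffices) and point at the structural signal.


Best approach: a summation factor — one step of memory with a weight u + 2 that changes as the index grows — the summation-factor construction is built for this.


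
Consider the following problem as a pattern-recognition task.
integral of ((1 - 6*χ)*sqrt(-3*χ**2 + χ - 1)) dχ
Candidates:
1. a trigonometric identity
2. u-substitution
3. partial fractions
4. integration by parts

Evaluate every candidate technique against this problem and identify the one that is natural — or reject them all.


Best approach: u-substitution — structure check: outer function, inner expression -3*χ**2 + χ - 1, inner derivative as a factor — the classic u = -3*χ**2 + χ - 1 pattern.
- a trigonometric identity — there is no trigonometric structure at all — the integrand carries no sine or cosine to rewrite.
- u-substitution — applies; the problem has the shape this method handles.
- partial fractions: there is no rational-function structure to decompose.
- integration by parts — a polynomial factor is present, but its partner is not an exp, sine, or cosine of a degree-1 argument, nor a logarithm.


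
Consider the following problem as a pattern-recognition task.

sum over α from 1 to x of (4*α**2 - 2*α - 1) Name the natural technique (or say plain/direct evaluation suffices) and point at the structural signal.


Technique: no special technique — nothing telescopes and nothing is geometric; polynomial terms in α sum term by term.


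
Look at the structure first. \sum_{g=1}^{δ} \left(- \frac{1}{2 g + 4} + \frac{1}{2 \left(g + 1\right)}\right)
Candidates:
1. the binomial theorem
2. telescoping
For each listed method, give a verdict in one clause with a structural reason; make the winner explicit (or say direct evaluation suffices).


Best approach: telescoping — the piece each term subtracts is \frac{1}{2 \left(g + 1\right)} advanced by one index, and it reappears with a plus sign leading the following term — the sum collapses to its boundary terms.
- the binomial theorem — there is no pair of bases whose matched powers would reassemble into a single binomial power.
- telescoping — yes, a natural case for it.


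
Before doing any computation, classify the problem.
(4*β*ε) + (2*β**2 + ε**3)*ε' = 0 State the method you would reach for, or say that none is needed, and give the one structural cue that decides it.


Diagnosis: the exact-equation method — the mixed-partials test passes for 4*β*ε and 2*β**2 + ε**3, so a potential function exists as presented.


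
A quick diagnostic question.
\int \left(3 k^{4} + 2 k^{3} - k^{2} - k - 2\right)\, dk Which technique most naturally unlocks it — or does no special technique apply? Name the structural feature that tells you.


Best approach: no special technique — the integrand is a sum of constant multiples of powers of k — integrate term by term.


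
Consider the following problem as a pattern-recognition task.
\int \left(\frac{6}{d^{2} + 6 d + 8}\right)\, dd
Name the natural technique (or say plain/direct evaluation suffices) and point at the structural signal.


Verdict: partial fractions — a proper rational integrand over the factorable d^{2} + 6 d + 8: partial fractions reduce it to elementary pieces.


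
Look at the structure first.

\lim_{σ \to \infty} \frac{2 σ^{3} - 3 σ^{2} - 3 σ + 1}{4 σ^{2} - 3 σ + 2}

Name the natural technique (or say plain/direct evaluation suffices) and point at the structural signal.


Diagnosis: dominant-term comparison — as σ grows, only the highest-degree terms matter — compare leading terms and read the limit off. As a single quotient, the ∞/∞ shape would yield to repeated differentiation as well — the growth comparison gets there in one look.


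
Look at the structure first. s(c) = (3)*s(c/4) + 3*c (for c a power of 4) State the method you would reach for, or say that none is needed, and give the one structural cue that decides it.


Technique: the master substitution — treat m = log base 4 of c as the new clock: one recursion step advances m by one while c scales by 4.


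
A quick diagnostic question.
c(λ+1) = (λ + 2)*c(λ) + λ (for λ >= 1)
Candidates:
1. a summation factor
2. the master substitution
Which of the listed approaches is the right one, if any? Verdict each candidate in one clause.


Best approach: a summation factor — the coefficient λ + 2 drifts with the index, so no fixed root exists; normalizing by the cumulative product telescopes it.
- a summation factor — yes, a natural case for it.
- the master substitution — the recursion shifts the index rather than dividing it.


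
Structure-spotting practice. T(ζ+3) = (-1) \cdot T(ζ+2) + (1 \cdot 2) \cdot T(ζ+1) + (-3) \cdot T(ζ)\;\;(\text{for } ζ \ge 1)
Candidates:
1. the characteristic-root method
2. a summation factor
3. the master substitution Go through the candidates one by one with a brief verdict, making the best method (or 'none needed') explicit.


Verdict: the characteristic-root method — the recurrence is linear and homogeneous with constant coefficients, so the ansatz r^ζ turns it into a polynomial equation for r.
- the characteristic-root method — yes — fits the structure here.
- a summation factor — a summation factor telescopes one-step recursions; this one carries higher-order memory.
- the master substitution: the recursive argument is a shift of the index, not a fixed fraction of it.


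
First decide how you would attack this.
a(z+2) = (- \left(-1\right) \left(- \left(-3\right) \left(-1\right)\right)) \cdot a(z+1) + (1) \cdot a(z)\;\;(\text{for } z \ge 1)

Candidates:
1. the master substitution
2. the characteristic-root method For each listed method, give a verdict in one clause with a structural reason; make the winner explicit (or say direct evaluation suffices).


Verdict: the characteristic-root method — linear, homogeneous, constant coefficients: solutions of the form r^z exist — find the roots of the characteristic polynomial.
- the master substitution: the recursive argument is a shift of the index, not a fixed fraction of it.
- the characteristic-root method — a fit — the right tool for this form.


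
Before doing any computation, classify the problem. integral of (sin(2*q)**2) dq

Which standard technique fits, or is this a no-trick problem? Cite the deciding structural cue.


Method: a trigonometric identity — the even trigonometric power sin(2*q)**2 reduces by a double-angle identity before any integration is attempted.


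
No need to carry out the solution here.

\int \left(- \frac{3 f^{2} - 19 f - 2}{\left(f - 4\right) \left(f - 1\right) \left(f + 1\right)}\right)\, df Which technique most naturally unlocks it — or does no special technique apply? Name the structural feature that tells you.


Verdict: partial fractions — a proper rational integrand whose denominator splits into simpler factors — decompose into partial fractions first.


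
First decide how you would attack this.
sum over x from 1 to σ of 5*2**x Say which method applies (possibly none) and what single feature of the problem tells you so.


Best approach: the geometric series formula — each summand is the previous one scaled by 2; that constant multiplier is itself the geometric structure.


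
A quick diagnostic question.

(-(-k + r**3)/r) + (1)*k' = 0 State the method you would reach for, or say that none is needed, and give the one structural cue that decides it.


Diagnosis: a linear integrating factor — linear in the unknown with genuine forcing: multiply through by the exponential of the integrated coefficient and the left side closes into one derivative.


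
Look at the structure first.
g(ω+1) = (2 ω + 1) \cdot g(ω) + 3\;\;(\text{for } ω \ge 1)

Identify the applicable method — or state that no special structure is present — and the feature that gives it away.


Verdict: a summation factor — one-term recursion with variable weight 2 ω + 1 is solved by product normalization, not by root-finding.


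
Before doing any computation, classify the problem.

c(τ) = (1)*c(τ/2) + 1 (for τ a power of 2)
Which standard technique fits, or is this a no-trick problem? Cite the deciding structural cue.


Best approach: the master substitution — a divide-and-conquer shape: argument τ/2, so change variables with τ = 2^m and solve the linear version.


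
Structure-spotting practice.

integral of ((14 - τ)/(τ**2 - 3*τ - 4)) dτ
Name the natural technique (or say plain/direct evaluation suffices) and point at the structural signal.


Best approach: partial fractions — the bottom factors while the top stays lower-degree — split into simple fractions and integrate piece by piece.


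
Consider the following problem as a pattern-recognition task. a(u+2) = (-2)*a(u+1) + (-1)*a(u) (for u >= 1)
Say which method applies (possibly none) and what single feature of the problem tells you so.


Verdict: the characteristic-root method — try a geometric ansatz r^u: constant coefficients turn the recurrence into one polynomial equation in r.


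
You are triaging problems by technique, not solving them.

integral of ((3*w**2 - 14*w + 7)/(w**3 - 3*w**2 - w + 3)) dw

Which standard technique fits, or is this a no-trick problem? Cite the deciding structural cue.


Best approach: partial fractions — each factor of w**3 - 3*w**2 - w + 3 owns one elementary piece of the integrand — separate them and integrate piecewise.


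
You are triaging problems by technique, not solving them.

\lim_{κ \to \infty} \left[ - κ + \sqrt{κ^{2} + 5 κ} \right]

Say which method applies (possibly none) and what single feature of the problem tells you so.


Best approach: conjugate multiplication — the difference \sqrt{κ^{2} + 5 κ} - κ is an ∞ − ∞ stalemate; its conjugate partner breaks the tie.


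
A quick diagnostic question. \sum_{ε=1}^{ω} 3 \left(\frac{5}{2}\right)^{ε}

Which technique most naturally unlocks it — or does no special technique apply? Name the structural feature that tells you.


Best approach: the geometric series formula — check a ratio of consecutive terms: it is \frac{5}{2}, independent of the index, so the geometric formula closes the sum.


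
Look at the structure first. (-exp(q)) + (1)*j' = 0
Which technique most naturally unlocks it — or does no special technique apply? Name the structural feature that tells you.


Diagnosis: no special technique — solved for the derivative, j never appears on the right — this is a direct integration in q, not a differential-equations problem at heart.
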